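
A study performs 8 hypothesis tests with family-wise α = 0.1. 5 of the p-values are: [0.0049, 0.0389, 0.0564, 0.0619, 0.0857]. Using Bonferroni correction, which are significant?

Bonferroni α = 0.1/8 = 0.0125. Significant p-values: [0.0049]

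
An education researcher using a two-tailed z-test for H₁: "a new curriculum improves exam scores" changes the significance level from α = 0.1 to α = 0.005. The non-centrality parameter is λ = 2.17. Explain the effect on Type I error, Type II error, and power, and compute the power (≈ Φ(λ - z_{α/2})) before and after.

Decreasing α from 0.1 to 0.005:
• Type I error rate decreases (α is the Type I rate by definition).
• Critical value moves from z_{α/2} = 1.645 to 2.807, so power = Φ(λ - z_{α/2}) goes from Φ(2.17 - 1.645) = 0.7 to Φ(2.17 - 2.807) = 0.262.
• Type II error rate β = 1 - power therefore increases (0.3 → 0.738).
Appropriate when false positives are costly — here, adopting a curriculum that gives no real benefit — disruption for nothing.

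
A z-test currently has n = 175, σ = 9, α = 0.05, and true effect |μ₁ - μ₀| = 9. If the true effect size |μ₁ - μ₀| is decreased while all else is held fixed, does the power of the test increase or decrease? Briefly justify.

Power decreases: a smaller true effect decreases the non-centrality λ = |μ₁ - μ₀|/(σ/√n).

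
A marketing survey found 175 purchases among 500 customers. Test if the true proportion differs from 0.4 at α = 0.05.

p̂ = 0.35, p₀ = 0.4. z = (p̂ - p₀)/√(p₀(1-p₀)/n) = -2.282. Critical: ±1.96. Reject H₀.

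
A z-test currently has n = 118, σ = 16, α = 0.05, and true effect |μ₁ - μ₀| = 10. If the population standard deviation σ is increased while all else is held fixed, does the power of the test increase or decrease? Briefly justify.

Power decreases: a larger σ inflates the standard error σ/√n, pulling the sampling distribution under H₁ back toward the critical value.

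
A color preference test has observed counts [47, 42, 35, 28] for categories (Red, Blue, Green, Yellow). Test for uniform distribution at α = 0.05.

Expected = 38 each. χ² = Σ(O-E)²/E = 5.421. df = 3, critical value = 7.815. Fail to reject H₀.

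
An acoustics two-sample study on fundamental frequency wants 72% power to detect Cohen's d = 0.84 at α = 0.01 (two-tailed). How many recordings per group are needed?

z_{α/2} = 2.576, z_β = Φ⁻¹(0.72) = 0.583. For large effect (d = 0.84): n per group = 2(z_{α/2} + z_β)²/d² = 2(2.576 + 0.583)²/0.84² = 28.3 → 29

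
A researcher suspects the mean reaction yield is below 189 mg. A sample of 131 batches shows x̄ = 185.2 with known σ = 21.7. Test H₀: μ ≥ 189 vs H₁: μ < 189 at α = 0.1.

z = -2.004. Critical value: -1.28. Reject H₀.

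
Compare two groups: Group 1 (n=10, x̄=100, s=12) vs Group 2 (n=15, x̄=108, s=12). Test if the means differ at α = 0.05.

Pooled sp = 12.0. t = -1.633, df = 23. Critical t = ±2.069. Fail to reject H₀.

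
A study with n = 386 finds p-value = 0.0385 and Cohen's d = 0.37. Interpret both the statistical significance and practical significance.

Statistically significant (p = 0.0385 < 0.05). Cohen's d = 0.37 indicates a small effect size. Both statistical and practical significance should be considered.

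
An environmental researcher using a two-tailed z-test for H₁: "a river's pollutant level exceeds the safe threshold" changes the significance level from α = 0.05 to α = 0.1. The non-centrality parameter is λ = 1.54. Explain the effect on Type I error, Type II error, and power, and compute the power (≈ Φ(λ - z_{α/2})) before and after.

Increasing α from 0.05 to 0.1:
• Type I error rate increases (α is the Type I rate by definition).
• Critical value moves from z_{α/2} = 1.96 to 1.645, so power = Φ(λ - z_{α/2}) goes from Φ(1.54 - 1.96) = 0.337 to Φ(1.54 - 1.645) = 0.458.
• Type II error rate β = 1 - power therefore decreases (0.663 → 0.542).
Appropriate when false negatives are costly — here, allowing unsafe pollution to continue.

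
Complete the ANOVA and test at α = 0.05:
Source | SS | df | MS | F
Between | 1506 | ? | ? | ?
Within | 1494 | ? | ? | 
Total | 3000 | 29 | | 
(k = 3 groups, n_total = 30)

df_between = 2, df_within = 27. MS_between = 753.0, MS_within = 55.33. F = 13.608, F_crit ≈ 3.354. Reject H₀.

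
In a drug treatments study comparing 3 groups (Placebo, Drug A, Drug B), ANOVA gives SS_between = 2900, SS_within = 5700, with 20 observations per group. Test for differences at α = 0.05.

df_between = 2, df_within = 57. F = MS_between/MS_within = 1450.0/100.0 = 14.5. F_crit ≈ 3.159. Reject H₀. At least one mean differs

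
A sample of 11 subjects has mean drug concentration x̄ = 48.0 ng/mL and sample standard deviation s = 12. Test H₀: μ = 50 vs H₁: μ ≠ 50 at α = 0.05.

t = (x̄ - μ₀)/(s/√n) = (48.0 - 50)/(12/√11) = -0.553. df = 10, critical t = ±2.228. Fail to reject H₀.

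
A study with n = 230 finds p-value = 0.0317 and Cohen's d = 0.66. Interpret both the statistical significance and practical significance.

Statistically significant (p = 0.0317 < 0.05). Cohen's d = 0.66 indicates a medium effect size. Both statistical and practical significance should be considered.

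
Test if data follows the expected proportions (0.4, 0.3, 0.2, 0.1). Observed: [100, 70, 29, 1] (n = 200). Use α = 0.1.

Expected: [80.0, 60.0, 40.0, 20.0]. χ² = 27.742. df = 3, critical = 6.251. Reject H₀.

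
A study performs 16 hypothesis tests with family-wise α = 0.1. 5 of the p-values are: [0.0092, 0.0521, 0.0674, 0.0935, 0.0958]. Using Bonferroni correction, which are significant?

Bonferroni α = 0.1/16 = 0.00625. None of the given p-values are significant.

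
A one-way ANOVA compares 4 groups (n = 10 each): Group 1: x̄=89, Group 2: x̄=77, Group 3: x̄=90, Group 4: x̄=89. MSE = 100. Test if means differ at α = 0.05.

Grand mean = 86.25. SS_between = 1147.5, MS_between = 382.5. F = 3.825, F_crit ≈ 2.866. Reject H₀.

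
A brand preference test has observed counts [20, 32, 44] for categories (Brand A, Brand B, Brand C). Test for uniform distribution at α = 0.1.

Expected = 32 each. χ² = Σ(O-E)²/E = 9.0. df = 2, critical value = 4.605. Reject H₀.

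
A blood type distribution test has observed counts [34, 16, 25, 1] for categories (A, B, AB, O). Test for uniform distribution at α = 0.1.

Expected = 19 each. χ² = Σ(O-E)²/E = 31.263. df = 3, critical value = 6.251. Reject H₀.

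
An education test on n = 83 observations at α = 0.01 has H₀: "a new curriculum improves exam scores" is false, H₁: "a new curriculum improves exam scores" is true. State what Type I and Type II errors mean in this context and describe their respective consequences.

Type I (false positive): concluding that a new curriculum improves exam scores when it is not — adopting a curriculum that gives no real benefit — disruption for nothing. Type II (false negative): failing to conclude that a new curriculum improves exam scores when it is — keeping the old curriculum when the new one would have helped students. Which is costlier depends on domain priorities and is a judgement call rather than a statistical fact.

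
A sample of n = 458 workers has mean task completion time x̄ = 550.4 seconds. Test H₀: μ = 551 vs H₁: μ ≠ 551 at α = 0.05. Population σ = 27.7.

z = (x̄ - μ₀)/(σ/√n) = (550.4 - 551)/(27.7/√458) = -0.464. Critical value: ±1.96. Since |-0.464| ≤ 1.96, Fail to reject H₀.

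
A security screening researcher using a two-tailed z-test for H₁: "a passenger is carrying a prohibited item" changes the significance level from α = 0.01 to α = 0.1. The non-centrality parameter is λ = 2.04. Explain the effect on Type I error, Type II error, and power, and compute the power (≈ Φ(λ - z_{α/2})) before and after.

Increasing α from 0.01 to 0.1:
• Type I error rate increases (α is the Type I rate by definition).
• Critical value moves from z_{α/2} = 2.576 to 1.645, so power = Φ(λ - z_{α/2}) goes from Φ(2.04 - 2.576) = 0.296 to Φ(2.04 - 1.645) = 0.654.
• Type II error rate β = 1 - power therefore decreases (0.704 → 0.346).
Appropriate when false negatives are costly — here, letting a prohibited item through — security breach.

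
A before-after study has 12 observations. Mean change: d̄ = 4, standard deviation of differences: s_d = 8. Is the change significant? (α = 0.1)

t = d̄/(s_d/√n) = 4/(8/√12) = 1.732. df = 11, critical t = ±1.796. Fail to reject H₀.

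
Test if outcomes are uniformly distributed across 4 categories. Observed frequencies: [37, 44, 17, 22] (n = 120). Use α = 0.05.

Expected = 30 each. χ² = Σ(O-E)²/E = 15.933. df = 3, critical value = 7.815. Reject H₀.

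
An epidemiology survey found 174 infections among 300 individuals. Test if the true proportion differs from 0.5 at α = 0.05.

p̂ = 0.58, p₀ = 0.5. z = (p̂ - p₀)/√(p₀(1-p₀)/n) = 2.771. Critical: ±1.96. Reject H₀.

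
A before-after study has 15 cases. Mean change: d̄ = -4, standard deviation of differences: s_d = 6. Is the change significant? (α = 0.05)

t = d̄/(s_d/√n) = -4/(6/√15) = -2.582. df = 14, critical t = ±2.145. Reject H₀.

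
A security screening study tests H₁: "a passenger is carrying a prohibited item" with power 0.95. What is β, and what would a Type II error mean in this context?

β = 1 - power = 1 - 0.95 = 0.05. A Type II error is failing to reject H₀ when H₀ is false (false negative) — here, failing to conclude that a passenger is carrying a prohibited item when in fact it is true. Consequence: letting a prohibited item through — security breach.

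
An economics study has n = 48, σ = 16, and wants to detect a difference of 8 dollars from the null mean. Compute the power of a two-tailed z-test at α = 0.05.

SE = σ/√n = 16/√48 = 2.309. Non-centrality λ = d/SE = 8/2.309 = 3.464. Power ≈ Φ(λ - z_{α/2}) = Φ(3.464 - 1.96) = Φ(1.504) = 0.934.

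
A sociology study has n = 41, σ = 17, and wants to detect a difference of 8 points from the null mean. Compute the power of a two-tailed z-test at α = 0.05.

SE = σ/√n = 17/√41 = 2.655. Non-centrality λ = d/SE = 8/2.655 = 3.013. Power ≈ Φ(λ - z_{α/2}) = Φ(3.013 - 1.96) = Φ(1.053) = 0.854.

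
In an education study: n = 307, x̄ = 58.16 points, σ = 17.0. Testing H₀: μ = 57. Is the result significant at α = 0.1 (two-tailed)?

z = (58.16 - 57)/(17.0/√307) = 1.196. Since |z| ≤ 1.645, not significant at α = 0.1.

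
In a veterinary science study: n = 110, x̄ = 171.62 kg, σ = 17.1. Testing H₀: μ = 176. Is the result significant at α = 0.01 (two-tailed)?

z = (171.62 - 176)/(17.1/√110) = -2.686. Since |z| > 2.576, significant at α = 0.01.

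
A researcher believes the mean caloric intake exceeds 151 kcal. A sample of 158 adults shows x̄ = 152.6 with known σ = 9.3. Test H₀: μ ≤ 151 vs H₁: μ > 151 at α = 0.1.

z = 2.163. Critical value: 1.28. Reject H₀.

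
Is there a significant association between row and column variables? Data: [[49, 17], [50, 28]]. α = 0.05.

χ² = 1.711. df = 1, critical = 3.841. Fail to reject H₀. No evidence of dependence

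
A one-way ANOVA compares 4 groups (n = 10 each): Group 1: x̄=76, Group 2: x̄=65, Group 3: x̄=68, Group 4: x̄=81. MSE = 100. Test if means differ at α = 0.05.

Grand mean = 72.5. SS_between = 1610.0, MS_between = 536.67. F = 5.367, F_crit ≈ 2.866. Reject H₀.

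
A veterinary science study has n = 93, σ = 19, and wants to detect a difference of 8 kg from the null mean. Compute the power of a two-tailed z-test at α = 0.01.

SE = σ/√n = 19/√93 = 1.97. Non-centrality λ = d/SE = 8/1.97 = 4.06. Power ≈ Φ(λ - z_{α/2}) = Φ(4.06 - 2.576) = Φ(1.484) = 0.931.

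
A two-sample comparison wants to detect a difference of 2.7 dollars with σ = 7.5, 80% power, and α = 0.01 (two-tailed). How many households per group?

n per group = 2(z_α/2 + z_β)²σ²/d² = 2×(2.576 + 0.84)²×7.5²/2.7² = 180.1 → n = 181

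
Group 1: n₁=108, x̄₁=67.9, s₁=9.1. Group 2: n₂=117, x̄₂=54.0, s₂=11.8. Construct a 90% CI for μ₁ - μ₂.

Difference = 13.9. SE = √(9.1²/108 + 11.8²/117) = 1.399. CI = (11.6, 16.2)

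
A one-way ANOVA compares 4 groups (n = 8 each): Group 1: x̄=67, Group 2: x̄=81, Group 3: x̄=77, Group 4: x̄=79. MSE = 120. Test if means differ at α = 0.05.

Grand mean = 76.0. SS_between = 928.0, MS_between = 309.33. F = 2.578, F_crit ≈ 2.947. Fail to reject H₀.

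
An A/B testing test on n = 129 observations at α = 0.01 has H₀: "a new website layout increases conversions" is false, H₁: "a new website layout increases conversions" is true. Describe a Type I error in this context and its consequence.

Type I error: rejecting H₀ when it is true — concluding that a new website layout increases conversions when in fact it is not. Consequence: rolling out a layout that doesn't actually help — wasted engineering effort.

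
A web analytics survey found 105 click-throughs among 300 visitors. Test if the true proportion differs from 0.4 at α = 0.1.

p̂ = 0.35, p₀ = 0.4. z = (p̂ - p₀)/√(p₀(1-p₀)/n) = -1.768. Critical: ±1.645. Reject H₀.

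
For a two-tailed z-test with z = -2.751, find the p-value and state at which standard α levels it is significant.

p = 2·P(Z > |-2.751|) = 2·(1 - Φ(2.751)) ≈ 0.0059. Significant at α = 0.1; Significant at α = 0.05; Significant at α = 0.01.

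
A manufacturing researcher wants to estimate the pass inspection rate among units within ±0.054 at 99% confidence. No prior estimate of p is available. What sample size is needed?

Conservative approach: use p = 0.5 (maximizes p(1-p) = 0.25). n = z²(0.25)/E² = 2.576²×0.25/0.054² = 568.9 → n = 569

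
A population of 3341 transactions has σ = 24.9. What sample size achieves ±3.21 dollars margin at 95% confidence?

Without FPC: n₀ = (1.96×24.9/3.21)² = 231.154. With FPC: n = n₀N/(n₀+N-1) = 216.3 → n = 217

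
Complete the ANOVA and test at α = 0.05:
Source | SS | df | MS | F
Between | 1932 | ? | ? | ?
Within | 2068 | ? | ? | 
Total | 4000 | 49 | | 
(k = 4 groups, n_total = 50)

df_between = 3, df_within = 46. MS_between = 644.0, MS_within = 44.96. F = 14.325, F_crit ≈ 2.807. Reject H₀.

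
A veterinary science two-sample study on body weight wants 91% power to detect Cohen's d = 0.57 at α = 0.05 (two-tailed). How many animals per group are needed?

z_{α/2} = 1.96, z_β = Φ⁻¹(0.91) = 1.341. For medium effect (d = 0.57): n per group = 2(z_{α/2} + z_β)²/d² = 2(1.96 + 1.341)²/0.57² = 67.1 → 68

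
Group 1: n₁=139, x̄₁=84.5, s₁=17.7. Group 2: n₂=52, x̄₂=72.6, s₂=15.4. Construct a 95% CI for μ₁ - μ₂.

Difference = 11.9. SE = √(17.7²/139 + 15.4²/52) = 2.61. CI = (6.78, 17.02)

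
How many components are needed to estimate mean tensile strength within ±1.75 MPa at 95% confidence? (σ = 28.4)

n = (z*σ/E)² = (1.96×28.4/1.75)² = 1011.7 → n = 1012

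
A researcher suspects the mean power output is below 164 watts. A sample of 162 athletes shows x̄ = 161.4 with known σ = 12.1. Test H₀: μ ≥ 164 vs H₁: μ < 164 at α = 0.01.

z = -2.735. Critical value: -2.33. Reject H₀.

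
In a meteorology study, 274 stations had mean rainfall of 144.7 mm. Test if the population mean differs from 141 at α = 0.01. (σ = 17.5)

z = (x̄ - μ₀)/(σ/√n) = (144.7 - 141)/(17.5/√274) = 3.5. Critical value: ±2.576. Since |3.5| > 2.576, Reject H₀.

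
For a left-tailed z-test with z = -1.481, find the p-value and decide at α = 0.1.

p = P(Z < -1.481) = Φ(-1.481) ≈ 0.0693. Since p < 0.1, reject H₀ (significant) at α = 0.1.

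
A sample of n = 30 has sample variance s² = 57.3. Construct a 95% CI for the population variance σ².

df = 29. χ²_{0.025} = 45.722, χ²_{0.975} = 16.047. CI for σ² = ((n-1)s²/χ²_{α/2}, (n-1)s²/χ²_{1-α/2}) = (29·57.3/45.722, 29·57.3/16.047) = (36.34, 103.55)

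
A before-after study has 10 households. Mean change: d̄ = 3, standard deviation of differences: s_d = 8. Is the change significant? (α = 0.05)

t = d̄/(s_d/√n) = 3/(8/√10) = 1.186. df = 9, critical t = ±2.262. Fail to reject H₀.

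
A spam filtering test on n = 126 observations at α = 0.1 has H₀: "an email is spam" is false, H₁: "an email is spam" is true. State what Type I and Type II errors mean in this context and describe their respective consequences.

Type I (false positive): concluding that an email is spam when it is not — a legitimate email is sent to the spam folder and the user misses it. Type II (false negative): failing to conclude that an email is spam when it is — a spam email lands in the inbox. Which is costlier depends on domain priorities and is a judgement call rather than a statistical fact.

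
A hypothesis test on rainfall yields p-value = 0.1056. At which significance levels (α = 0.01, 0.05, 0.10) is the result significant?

p = 0.1056. Not significant at any of the given levels.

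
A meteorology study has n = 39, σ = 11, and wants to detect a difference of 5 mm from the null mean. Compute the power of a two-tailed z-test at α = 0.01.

SE = σ/√n = 11/√39 = 1.761. Non-centrality λ = d/SE = 5/1.761 = 2.839. Power ≈ Φ(λ - z_{α/2}) = Φ(2.839 - 2.576) = Φ(0.263) = 0.604.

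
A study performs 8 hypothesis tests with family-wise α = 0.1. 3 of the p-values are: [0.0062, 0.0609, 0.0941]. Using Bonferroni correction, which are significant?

Bonferroni α = 0.1/8 = 0.0125. Significant p-values: [0.0062]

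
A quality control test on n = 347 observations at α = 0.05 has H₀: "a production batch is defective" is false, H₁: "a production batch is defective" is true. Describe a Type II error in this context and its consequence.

Type II error: failing to reject H₀ when it is false — concluding that a production batch is defective is not supported when in fact it is. Consequence: shipping a defective batch — faulty products reach customers.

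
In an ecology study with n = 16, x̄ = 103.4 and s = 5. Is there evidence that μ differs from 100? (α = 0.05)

t = (x̄ - μ₀)/(s/√n) = (103.4 - 100)/(5/√16) = 2.72. df = 15, critical t = ±2.131. Reject H₀.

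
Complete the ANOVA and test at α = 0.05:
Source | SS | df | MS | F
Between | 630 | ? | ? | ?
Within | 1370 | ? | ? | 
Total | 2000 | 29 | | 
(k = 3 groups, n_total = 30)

df_between = 2, df_within = 27. MS_between = 315.0, MS_within = 50.74. F = 6.208, F_crit ≈ 3.354. Reject H₀.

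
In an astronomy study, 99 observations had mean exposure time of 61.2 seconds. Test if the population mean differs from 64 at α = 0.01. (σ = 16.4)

z = (x̄ - μ₀)/(σ/√n) = (61.2 - 64)/(16.4/√99) = -1.699. Critical value: ±2.576. Since |-1.699| ≤ 2.576, Fail to reject H₀.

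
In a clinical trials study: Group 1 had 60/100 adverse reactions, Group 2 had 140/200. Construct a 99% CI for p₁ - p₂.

p̂₁ = 0.6, p̂₂ = 0.7. Difference = -0.1. CI = (-0.251, 0.051)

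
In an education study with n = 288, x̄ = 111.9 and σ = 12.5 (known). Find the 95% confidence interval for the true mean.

CI = x̄ ± z*(σ/√n) = 111.9 ± 1.96(12.5/√288) = 111.9 ± 1.44 = (110.46, 113.34)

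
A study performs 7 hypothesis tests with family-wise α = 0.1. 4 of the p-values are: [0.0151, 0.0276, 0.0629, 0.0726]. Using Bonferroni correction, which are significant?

Bonferroni α = 0.1/7 = 0.01429. None of the given p-values are significant.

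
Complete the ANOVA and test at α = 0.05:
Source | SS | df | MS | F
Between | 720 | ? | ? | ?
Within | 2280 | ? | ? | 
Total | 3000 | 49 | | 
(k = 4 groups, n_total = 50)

df_between = 3, df_within = 46. MS_between = 240.0, MS_within = 49.57. F = 4.842, F_crit ≈ 2.807. Reject H₀.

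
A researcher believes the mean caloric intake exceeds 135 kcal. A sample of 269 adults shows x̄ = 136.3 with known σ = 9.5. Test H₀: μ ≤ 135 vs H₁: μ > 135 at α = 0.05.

z = 2.244. Critical value: 1.645. Reject H₀.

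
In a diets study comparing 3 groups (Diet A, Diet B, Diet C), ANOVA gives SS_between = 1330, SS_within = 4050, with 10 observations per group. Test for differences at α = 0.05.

df_between = 2, df_within = 27. F = MS_between/MS_within = 665.0/150.0 = 4.433. F_crit ≈ 3.354. Reject H₀. At least one mean differs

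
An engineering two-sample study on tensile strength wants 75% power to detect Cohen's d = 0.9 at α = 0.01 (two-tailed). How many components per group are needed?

z_{α/2} = 2.576, z_β = Φ⁻¹(0.75) = 0.674. For large effect (d = 0.9): n per group = 2(z_{α/2} + z_β)²/d² = 2(2.576 + 0.674)²/0.9² = 26.1 → 27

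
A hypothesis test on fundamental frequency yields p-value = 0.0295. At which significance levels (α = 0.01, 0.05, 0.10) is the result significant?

p = 0.0295. Significant at: α = 0.05, 0.1.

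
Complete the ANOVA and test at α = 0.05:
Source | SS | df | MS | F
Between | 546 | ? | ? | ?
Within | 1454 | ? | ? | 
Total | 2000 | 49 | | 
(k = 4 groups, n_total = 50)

df_between = 3, df_within = 46. MS_between = 182.0, MS_within = 31.61. F = 5.758, F_crit ≈ 2.807. Reject H₀.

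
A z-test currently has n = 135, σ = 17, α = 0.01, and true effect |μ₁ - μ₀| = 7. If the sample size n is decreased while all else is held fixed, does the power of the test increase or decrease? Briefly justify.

Power decreases: a smaller n inflates the standard error σ/√n, pulling the sampling distribution under H₁ back toward the critical value.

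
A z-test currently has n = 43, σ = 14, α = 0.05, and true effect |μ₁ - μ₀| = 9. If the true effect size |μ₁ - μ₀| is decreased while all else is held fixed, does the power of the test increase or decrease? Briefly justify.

Power decreases: a smaller true effect decreases the non-centrality λ = |μ₁ - μ₀|/(σ/√n).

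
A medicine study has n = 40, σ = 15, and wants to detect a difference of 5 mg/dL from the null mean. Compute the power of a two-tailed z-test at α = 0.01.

SE = σ/√n = 15/√40 = 2.372. Non-centrality λ = d/SE = 5/2.372 = 2.108. Power ≈ Φ(λ - z_{α/2}) = Φ(2.108 - 2.576) = Φ(-0.468) = 0.32.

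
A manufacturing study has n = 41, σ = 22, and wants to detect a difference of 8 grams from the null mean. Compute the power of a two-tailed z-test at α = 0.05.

SE = σ/√n = 22/√41 = 3.436. Non-centrality λ = d/SE = 8/3.436 = 2.328. Power ≈ Φ(λ - z_{α/2}) = Φ(2.328 - 1.96) = Φ(0.368) = 0.644.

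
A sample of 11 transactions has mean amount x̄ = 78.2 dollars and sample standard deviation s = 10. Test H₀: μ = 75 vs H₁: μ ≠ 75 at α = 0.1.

t = (x̄ - μ₀)/(s/√n) = (78.2 - 75)/(10/√11) = 1.061. df = 10, critical t = ±1.812. Fail to reject H₀.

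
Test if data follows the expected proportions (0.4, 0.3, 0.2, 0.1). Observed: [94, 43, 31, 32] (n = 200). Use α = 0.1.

Expected: [80.0, 60.0, 40.0, 20.0]. χ² = 16.492. df = 3, critical = 6.251. Reject H₀.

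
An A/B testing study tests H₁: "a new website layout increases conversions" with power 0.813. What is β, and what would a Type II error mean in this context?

β = 1 - power = 1 - 0.813 = 0.187. A Type II error is failing to reject H₀ when H₀ is false (false negative) — here, failing to conclude that a new website layout increases conversions when in fact it is true. Consequence: discarding a layout that would have improved conversions — lost revenue.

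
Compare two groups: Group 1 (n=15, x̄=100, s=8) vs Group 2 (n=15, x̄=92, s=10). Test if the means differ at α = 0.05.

Pooled sp = 9.06. t = 2.419, df = 28. Critical t = ±2.048. Reject H₀.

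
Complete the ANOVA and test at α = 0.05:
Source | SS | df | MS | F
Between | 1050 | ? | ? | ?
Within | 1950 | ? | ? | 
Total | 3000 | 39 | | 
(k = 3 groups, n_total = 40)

df_between = 2, df_within = 37. MS_between = 525.0, MS_within = 52.7. F = 9.962, F_crit ≈ 3.252. Reject H₀.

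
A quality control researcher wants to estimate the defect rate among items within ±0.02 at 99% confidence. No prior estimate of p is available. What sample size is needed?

Conservative approach: use p = 0.5 (maximizes p(1-p) = 0.25). n = z²(0.25)/E² = 2.576²×0.25/0.02² = 4147.4 → n = 4148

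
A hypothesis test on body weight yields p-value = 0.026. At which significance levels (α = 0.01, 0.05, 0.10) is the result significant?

p = 0.026. Significant at: α = 0.05, 0.1.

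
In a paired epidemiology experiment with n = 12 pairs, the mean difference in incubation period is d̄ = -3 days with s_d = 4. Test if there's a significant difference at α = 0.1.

t = d̄/(s_d/√n) = -3/(4/√12) = -2.598. df = 11, critical t = ±1.796. Reject H₀.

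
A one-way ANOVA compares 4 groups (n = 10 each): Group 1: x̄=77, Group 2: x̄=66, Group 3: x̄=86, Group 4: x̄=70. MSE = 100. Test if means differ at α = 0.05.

Grand mean = 74.75. SS_between = 2307.5, MS_between = 769.17. F = 7.692, F_crit ≈ 2.866. Reject H₀.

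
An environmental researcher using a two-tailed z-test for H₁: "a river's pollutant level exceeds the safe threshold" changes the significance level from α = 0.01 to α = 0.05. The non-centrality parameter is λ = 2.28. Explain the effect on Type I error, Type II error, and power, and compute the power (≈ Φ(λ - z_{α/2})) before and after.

Increasing α from 0.01 to 0.05:
• Type I error rate increases (α is the Type I rate by definition).
• Critical value moves from z_{α/2} = 2.576 to 1.96, so power = Φ(λ - z_{α/2}) goes from Φ(2.28 - 2.576) = 0.384 to Φ(2.28 - 1.96) = 0.626.
• Type II error rate β = 1 - power therefore decreases (0.616 → 0.374).
Appropriate when false negatives are costly — here, allowing unsafe pollution to continue.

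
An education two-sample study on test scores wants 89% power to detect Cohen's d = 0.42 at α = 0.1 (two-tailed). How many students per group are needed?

z_{α/2} = 1.645, z_β = Φ⁻¹(0.89) = 1.227. For small effect (d = 0.42): n per group = 2(z_{α/2} + z_β)²/d² = 2(1.645 + 1.227)²/0.42² = 93.5 → 94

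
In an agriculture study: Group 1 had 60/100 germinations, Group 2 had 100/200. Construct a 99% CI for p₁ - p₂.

p̂₁ = 0.6, p̂₂ = 0.5. Difference = 0.1. CI = (-0.056, 0.256)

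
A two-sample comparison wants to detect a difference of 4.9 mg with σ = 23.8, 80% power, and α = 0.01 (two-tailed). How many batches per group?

n per group = 2(z_α/2 + z_β)²σ²/d² = 2×(2.576 + 0.84)²×23.8²/4.9² = 550.6 → n = 551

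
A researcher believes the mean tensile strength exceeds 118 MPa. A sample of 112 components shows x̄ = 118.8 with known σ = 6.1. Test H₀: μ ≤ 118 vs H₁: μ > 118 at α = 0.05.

z = 1.388. Critical value: 1.645. Fail to reject H₀.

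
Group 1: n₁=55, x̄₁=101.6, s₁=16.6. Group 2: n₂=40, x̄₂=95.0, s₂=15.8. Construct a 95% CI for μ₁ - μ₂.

Difference = 6.6. SE = √(16.6²/55 + 15.8²/40) = 3.354. CI = (0.03, 13.17)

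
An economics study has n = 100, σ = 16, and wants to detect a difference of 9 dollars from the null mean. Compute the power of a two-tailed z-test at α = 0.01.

SE = σ/√n = 16/√100 = 1.6. Non-centrality λ = d/SE = 9/1.6 = 5.625. Power ≈ Φ(λ - z_{α/2}) = Φ(5.625 - 2.576) = Φ(3.049) = 0.999.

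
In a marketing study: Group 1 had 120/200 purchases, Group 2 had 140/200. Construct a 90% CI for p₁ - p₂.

p̂₁ = 0.6, p̂₂ = 0.7. Difference = -0.1. CI = (-0.178, -0.022)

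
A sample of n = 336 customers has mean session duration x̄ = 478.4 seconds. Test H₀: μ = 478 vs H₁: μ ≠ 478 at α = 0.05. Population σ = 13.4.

z = (x̄ - μ₀)/(σ/√n) = (478.4 - 478)/(13.4/√336) = 0.547. Critical value: ±1.96. Since |0.547| ≤ 1.96, Fail to reject H₀.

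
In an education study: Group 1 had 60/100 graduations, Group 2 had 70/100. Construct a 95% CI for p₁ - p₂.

p̂₁ = 0.6, p̂₂ = 0.7. Difference = -0.1. CI = (-0.231, 0.031)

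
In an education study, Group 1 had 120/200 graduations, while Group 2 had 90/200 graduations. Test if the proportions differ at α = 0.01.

p̂₁ = 0.6, p̂₂ = 0.45, pooled p̂ = 0.525. z = 3.004. Critical: ±2.576. Reject H₀.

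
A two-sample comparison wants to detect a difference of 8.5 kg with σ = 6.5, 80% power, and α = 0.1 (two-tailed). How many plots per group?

n per group = 2(z_α/2 + z_β)²σ²/d² = 2×(1.645 + 0.84)²×6.5²/8.5² = 7.2 → n = 8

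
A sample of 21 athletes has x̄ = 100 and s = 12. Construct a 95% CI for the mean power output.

CI = x̄ ± t*(s/√n) = 100 ± 2.086(12/√21) = (94.54, 105.46)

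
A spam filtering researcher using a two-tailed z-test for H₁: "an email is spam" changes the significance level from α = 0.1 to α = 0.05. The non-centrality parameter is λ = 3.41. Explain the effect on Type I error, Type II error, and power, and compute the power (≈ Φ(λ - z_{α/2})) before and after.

Decreasing α from 0.1 to 0.05:
• Type I error rate decreases (α is the Type I rate by definition).
• Critical value moves from z_{α/2} = 1.645 to 1.96, so power = Φ(λ - z_{α/2}) goes from Φ(3.41 - 1.645) = 0.961 to Φ(3.41 - 1.96) = 0.926.
• Type II error rate β = 1 - power therefore increases (0.039 → 0.074).
Appropriate when false positives are costly — here, a legitimate email is sent to the spam folder and the user misses it.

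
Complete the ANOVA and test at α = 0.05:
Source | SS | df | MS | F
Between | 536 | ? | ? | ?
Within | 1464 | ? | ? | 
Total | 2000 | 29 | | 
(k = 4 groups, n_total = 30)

df_between = 3, df_within = 26. MS_between = 178.67, MS_within = 56.31. F = 3.173, F_crit ≈ 2.975. Reject H₀.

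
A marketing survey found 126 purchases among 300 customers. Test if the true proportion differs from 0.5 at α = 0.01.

p̂ = 0.42, p₀ = 0.5. z = (p̂ - p₀)/√(p₀(1-p₀)/n) = -2.771. Critical: ±2.576. Reject H₀.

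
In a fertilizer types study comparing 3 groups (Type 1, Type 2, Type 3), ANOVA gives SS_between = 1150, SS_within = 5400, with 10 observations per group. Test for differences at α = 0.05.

df_between = 2, df_within = 27. F = MS_between/MS_within = 575.0/200.0 = 2.875. F_crit ≈ 3.354. Fail to reject H₀.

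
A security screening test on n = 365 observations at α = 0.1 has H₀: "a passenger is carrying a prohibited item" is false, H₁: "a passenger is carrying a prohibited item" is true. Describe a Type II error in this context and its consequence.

Type II error: failing to reject H₀ when it is false — concluding that a passenger is carrying a prohibited item is not supported when in fact it is. Consequence: letting a prohibited item through — security breach.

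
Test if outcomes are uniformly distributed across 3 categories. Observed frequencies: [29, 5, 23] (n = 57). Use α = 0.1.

Expected = 19 each. χ² = Σ(O-E)²/E = 16.421. df = 2, critical value = 4.605. Reject H₀.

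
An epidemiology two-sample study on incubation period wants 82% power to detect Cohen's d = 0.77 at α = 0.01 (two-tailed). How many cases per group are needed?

z_{α/2} = 2.576, z_β = Φ⁻¹(0.82) = 0.915. For medium effect (d = 0.77): n per group = 2(z_{α/2} + z_β)²/d² = 2(2.576 + 0.915)²/0.77² = 41.1 → 42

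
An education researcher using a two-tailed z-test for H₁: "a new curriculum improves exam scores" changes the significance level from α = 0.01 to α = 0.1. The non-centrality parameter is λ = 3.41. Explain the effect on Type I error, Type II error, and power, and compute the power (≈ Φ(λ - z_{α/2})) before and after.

Increasing α from 0.01 to 0.1:
• Type I error rate increases (α is the Type I rate by definition).
• Critical value moves from z_{α/2} = 2.576 to 1.645, so power = Φ(λ - z_{α/2}) goes from Φ(3.41 - 2.576) = 0.798 to Φ(3.41 - 1.645) = 0.961.
• Type II error rate β = 1 - power therefore decreases (0.202 → 0.039).
Appropriate when false negatives are costly — here, keeping the old curriculum when the new one would have helped students.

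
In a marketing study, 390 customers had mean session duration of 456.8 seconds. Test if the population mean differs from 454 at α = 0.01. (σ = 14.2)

z = (x̄ - μ₀)/(σ/√n) = (456.8 - 454)/(14.2/√390) = 3.894. Critical value: ±2.576. Since |3.894| > 2.576, Reject H₀.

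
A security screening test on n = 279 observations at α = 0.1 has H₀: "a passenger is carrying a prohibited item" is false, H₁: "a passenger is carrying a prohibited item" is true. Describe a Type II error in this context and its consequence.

Type II error: failing to reject H₀ when it is false — concluding that a passenger is carrying a prohibited item is not supported when in fact it is. Consequence: letting a prohibited item through — security breach.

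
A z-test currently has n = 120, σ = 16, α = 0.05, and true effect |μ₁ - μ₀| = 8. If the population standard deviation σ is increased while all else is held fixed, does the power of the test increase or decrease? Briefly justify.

Power decreases: a larger σ inflates the standard error σ/√n, pulling the sampling distribution under H₁ back toward the critical value.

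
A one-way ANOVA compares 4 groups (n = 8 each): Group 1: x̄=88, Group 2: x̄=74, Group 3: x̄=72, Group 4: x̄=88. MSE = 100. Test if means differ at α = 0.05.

Grand mean = 80.5. SS_between = 1816.0, MS_between = 605.33. F = 6.053, F_crit ≈ 2.947. Reject H₀.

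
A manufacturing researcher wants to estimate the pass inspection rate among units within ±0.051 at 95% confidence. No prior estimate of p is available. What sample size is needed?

Conservative approach: use p = 0.5 (maximizes p(1-p) = 0.25). n = z²(0.25)/E² = 1.96²×0.25/0.051² = 369.2 → n = 370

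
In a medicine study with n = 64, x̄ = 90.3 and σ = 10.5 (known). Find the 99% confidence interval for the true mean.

CI = x̄ ± z*(σ/√n) = 90.3 ± 2.576(10.5/√64) = 90.3 ± 3.38 = (86.92, 93.68)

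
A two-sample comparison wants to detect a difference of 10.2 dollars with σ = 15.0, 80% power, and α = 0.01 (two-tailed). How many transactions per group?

n per group = 2(z_α/2 + z_β)²σ²/d² = 2×(2.576 + 0.84)²×15.0²/10.2² = 50.5 → n = 51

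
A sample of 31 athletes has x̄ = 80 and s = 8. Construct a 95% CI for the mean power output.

CI = x̄ ± t*(s/√n) = 80 ± 2.042(8/√31) = (77.07, 82.93)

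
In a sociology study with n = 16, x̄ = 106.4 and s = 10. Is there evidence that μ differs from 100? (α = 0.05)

t = (x̄ - μ₀)/(s/√n) = (106.4 - 100)/(10/√16) = 2.56. df = 15, critical t = ±2.131. Reject H₀.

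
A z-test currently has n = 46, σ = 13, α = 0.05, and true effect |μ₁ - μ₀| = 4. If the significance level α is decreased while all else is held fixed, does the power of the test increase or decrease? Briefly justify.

Power decreases: a smaller α raises the critical value, so less of the H₁ sampling distribution falls in the rejection region.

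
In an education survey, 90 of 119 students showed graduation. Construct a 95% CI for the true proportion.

p̂ = 0.756. CI = p̂ ± z*√(p̂(1-p̂)/n) = (0.679, 0.833)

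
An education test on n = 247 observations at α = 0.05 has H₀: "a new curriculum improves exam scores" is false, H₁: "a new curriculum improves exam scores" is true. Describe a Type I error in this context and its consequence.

Type I error: rejecting H₀ when it is true — concluding that a new curriculum improves exam scores when in fact it is not. Consequence: adopting a curriculum that gives no real benefit — disruption for nothing.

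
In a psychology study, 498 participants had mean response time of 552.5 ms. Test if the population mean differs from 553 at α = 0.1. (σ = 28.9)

z = (x̄ - μ₀)/(σ/√n) = (552.5 - 553)/(28.9/√498) = -0.386. Critical value: ±1.645. Since |-0.386| ≤ 1.645, Fail to reject H₀.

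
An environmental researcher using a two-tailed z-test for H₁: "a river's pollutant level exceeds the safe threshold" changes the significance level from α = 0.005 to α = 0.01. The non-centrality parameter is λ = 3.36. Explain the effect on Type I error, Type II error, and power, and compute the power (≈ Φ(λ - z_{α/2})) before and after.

Increasing α from 0.005 to 0.01:
• Type I error rate increases (α is the Type I rate by definition).
• Critical value moves from z_{α/2} = 2.807 to 2.576, so power = Φ(λ - z_{α/2}) goes from Φ(3.36 - 2.807) = 0.71 to Φ(3.36 - 2.576) = 0.783.
• Type II error rate β = 1 - power therefore decreases (0.29 → 0.217).
Appropriate when false negatives are costly — here, allowing unsafe pollution to continue.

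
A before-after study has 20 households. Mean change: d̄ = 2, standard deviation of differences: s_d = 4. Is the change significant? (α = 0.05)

t = d̄/(s_d/√n) = 2/(4/√20) = 2.236. df = 19, critical t = ±2.093. Reject H₀.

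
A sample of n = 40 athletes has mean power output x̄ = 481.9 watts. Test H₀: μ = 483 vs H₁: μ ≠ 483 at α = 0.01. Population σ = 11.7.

z = (x̄ - μ₀)/(σ/√n) = (481.9 - 483)/(11.7/√40) = -0.595. Critical value: ±2.576. Since |-0.595| ≤ 2.576, Fail to reject H₀.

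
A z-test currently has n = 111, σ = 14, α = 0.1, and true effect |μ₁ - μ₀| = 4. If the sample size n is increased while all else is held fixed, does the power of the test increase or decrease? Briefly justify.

Power increases: a larger n shrinks the standard error σ/√n, moving the sampling distribution under H₁ further from the critical value.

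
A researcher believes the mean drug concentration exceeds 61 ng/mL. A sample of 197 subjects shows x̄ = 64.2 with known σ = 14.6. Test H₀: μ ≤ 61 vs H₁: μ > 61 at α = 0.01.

z = 3.076. Critical value: 2.33. Reject H₀.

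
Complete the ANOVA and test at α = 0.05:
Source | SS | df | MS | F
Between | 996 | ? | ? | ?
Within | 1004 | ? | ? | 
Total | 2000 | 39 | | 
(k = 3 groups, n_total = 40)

df_between = 2, df_within = 37. MS_between = 498.0, MS_within = 27.14. F = 18.353, F_crit ≈ 3.252. Reject H₀.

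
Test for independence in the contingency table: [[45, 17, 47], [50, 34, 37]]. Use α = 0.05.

χ² = 6.512. df = 2, critical = 5.991. Reject H₀. Variables are dependent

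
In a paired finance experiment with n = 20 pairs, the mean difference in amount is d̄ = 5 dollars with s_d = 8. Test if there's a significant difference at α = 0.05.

t = d̄/(s_d/√n) = 5/(8/√20) = 2.795. df = 19, critical t = ±2.093. Reject H₀.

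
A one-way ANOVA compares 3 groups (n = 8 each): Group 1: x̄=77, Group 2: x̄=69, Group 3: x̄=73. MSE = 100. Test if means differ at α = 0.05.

Grand mean = 73.0. SS_between = 256.0, MS_between = 128.0. F = 1.28, F_crit ≈ 3.467. Fail to reject H₀.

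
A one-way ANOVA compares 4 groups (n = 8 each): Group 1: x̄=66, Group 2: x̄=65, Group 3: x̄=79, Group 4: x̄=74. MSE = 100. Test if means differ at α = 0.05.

Grand mean = 71.0. SS_between = 1072.0, MS_between = 357.33. F = 3.573, F_crit ≈ 2.947. Reject H₀.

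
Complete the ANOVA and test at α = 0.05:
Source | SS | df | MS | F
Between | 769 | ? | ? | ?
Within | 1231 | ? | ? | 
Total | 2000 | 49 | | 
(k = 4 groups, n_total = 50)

df_between = 3, df_within = 46. MS_between = 256.33, MS_within = 26.76. F = 9.579, F_crit ≈ 2.807. Reject H₀.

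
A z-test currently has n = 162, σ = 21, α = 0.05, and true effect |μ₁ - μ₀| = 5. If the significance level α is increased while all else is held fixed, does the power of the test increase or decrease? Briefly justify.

Power increases: a larger α lowers the critical value, so more of the H₁ sampling distribution falls in the rejection region.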